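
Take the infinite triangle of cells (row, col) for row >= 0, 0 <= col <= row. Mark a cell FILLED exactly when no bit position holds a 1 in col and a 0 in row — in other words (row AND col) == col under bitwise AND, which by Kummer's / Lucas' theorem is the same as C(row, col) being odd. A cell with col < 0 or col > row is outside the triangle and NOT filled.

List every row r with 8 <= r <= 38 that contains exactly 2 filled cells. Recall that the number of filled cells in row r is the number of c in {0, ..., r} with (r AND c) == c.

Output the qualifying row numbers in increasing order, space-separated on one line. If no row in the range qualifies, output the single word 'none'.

Answer: 8 16 32

Derivation:
Row r has 2^popcount(r) filled cells, so we need popcount(r) = log2(2) = 1.
Scan r = 8..38 and keep those with exactly 1 one-bits:
r=8=1000 popcount=1 -> KEEP
r=9=1001 popcount=2 -> skip
r=10=1010 popcount=2 -> skip
r=11=1011 popcount=3 -> skip
r=12=1100 popcount=2 -> skip
r=13=1101 popcount=3 -> skip
r=14=1110 popcount=3 -> skip
r=15=1111 popcount=4 -> skip
r=16=10000 popcount=1 -> KEEP
r=17=10001 popcount=2 -> skip
r=18=10010 popcount=2 -> skip
r=19=10011 popcount=3 -> skip
r=20=10100 popcount=2 -> skip
r=21=10101 popcount=3 -> skip
r=22=10110 popcount=3 -> skip
r=23=10111 popcount=4 -> skip
r=24=11000 popcount=2 -> skip
r=25=11001 popcount=3 -> skip
r=26=11010 popcount=3 -> skip
r=27=11011 popcount=4 -> skip
r=28=11100 popcount=3 -> skip
r=29=11101 popcount=4 -> skip
r=30=11110 popcount=4 -> skip
r=31=11111 popcount=5 -> skip
r=32=100000 popcount=1 -> KEEP
r=33=100001 popcount=2 -> skip
r=34=100010 popcount=2 -> skip
r=35=100011 popcount=3 -> skip
r=36=100100 popcount=2 -> skip
r=37=100101 popcount=3 -> skip
r=38=100110 popcount=3 -> skip
Kept rows: 8 16 32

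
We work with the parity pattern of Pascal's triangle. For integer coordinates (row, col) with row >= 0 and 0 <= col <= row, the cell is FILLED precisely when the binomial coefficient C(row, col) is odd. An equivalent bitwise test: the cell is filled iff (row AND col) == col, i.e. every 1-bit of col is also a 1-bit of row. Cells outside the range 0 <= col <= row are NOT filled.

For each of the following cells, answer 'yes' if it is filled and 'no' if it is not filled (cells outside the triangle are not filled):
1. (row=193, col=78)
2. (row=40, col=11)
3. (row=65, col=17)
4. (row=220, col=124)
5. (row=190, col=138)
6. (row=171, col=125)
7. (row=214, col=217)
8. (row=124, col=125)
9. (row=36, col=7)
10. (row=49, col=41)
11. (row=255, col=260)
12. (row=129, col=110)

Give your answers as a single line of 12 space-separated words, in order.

(193,78): row=0b11000001, col=0b1001110, row AND col = 0b1000000 = 64; 64 != 78 -> empty
(40,11): row=0b101000, col=0b1011, row AND col = 0b1000 = 8; 8 != 11 -> empty
(65,17): row=0b1000001, col=0b10001, row AND col = 0b1 = 1; 1 != 17 -> empty
(220,124): row=0b11011100, col=0b1111100, row AND col = 0b1011100 = 92; 92 != 124 -> empty
(190,138): row=0b10111110, col=0b10001010, row AND col = 0b10001010 = 138; 138 == 138 -> filled
(171,125): row=0b10101011, col=0b1111101, row AND col = 0b101001 = 41; 41 != 125 -> empty
(214,217): col outside [0, 214] -> not filled
(124,125): col outside [0, 124] -> not filled
(36,7): row=0b100100, col=0b111, row AND col = 0b100 = 4; 4 != 7 -> empty
(49,41): row=0b110001, col=0b101001, row AND col = 0b100001 = 33; 33 != 41 -> empty
(255,260): col outside [0, 255] -> not filled
(129,110): row=0b10000001, col=0b1101110, row AND col = 0b0 = 0; 0 != 110 -> empty

Answer: no no no no yes no no no no no no no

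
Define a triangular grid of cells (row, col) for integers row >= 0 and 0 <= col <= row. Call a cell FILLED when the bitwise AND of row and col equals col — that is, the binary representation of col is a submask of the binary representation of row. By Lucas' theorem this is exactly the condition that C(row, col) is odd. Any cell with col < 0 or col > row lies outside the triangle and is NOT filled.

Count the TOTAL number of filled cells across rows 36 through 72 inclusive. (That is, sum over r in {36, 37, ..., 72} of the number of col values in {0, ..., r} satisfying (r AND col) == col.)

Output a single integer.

Answer: 526

Derivation:
r36=100100 pc2: +4 =4
r37=100101 pc3: +8 =12
r38=100110 pc3: +8 =20
r39=100111 pc4: +16 =36
r40=101000 pc2: +4 =40
r41=101001 pc3: +8 =48
r42=101010 pc3: +8 =56
r43=101011 pc4: +16 =72
r44=101100 pc3: +8 =80
r45=101101 pc4: +16 =96
r46=101110 pc4: +16 =112
r47=101111 pc5: +32 =144
r48=110000 pc2: +4 =148
r49=110001 pc3: +8 =156
r50=110010 pc3: +8 =164
r51=110011 pc4: +16 =180
r52=110100 pc3: +8 =188
r53=110101 pc4: +16 =204
r54=110110 pc4: +16 =220
r55=110111 pc5: +32 =252
r56=111000 pc3: +8 =260
r57=111001 pc4: +16 =276
r58=111010 pc4: +16 =292
r59=111011 pc5: +32 =324
r60=111100 pc4: +16 =340
r61=111101 pc5: +32 =372
r62=111110 pc5: +32 =404
r63=111111 pc6: +64 =468
r64=1000000 pc1: +2 =470
r65=1000001 pc2: +4 =474
r66=1000010 pc2: +4 =478
r67=1000011 pc3: +8 =486
r68=1000100 pc2: +4 =490
r69=1000101 pc3: +8 =498
r70=1000110 pc3: +8 =506
r71=1000111 pc4: +16 =522
r72=1001000 pc2: +4 =526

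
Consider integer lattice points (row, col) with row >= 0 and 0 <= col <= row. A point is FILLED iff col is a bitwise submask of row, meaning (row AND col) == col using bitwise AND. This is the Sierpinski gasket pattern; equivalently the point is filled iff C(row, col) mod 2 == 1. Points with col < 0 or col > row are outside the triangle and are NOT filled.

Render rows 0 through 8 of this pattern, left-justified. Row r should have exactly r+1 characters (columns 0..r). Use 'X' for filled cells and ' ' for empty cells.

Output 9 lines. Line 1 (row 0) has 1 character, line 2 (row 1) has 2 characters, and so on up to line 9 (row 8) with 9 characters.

r0=0: X
r1=1: XX
r2=10: X X
r3=11: XXXX
r4=100: X   X
r5=101: XX  XX
r6=110: X X X X
r7=111: XXXXXXXX
r8=1000: X       X

Answer: X
XX
X X
XXXX
X   X
XX  XX
X X X X
XXXXXXXX
X       X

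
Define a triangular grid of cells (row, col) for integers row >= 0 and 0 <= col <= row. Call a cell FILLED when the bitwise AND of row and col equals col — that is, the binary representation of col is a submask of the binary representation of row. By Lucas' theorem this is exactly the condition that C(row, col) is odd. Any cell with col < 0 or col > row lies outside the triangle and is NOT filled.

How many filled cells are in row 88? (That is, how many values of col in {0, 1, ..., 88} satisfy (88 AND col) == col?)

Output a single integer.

88 in binary = 1011000
popcount(88) = number of 1-bits in 1011000 = 3
A col c satisfies (88 AND c) == c iff every set bit of c is also set in 88; each of the 3 set bits of 88 can independently be on or off in c.
count = 2^3 = 8

Answer: 8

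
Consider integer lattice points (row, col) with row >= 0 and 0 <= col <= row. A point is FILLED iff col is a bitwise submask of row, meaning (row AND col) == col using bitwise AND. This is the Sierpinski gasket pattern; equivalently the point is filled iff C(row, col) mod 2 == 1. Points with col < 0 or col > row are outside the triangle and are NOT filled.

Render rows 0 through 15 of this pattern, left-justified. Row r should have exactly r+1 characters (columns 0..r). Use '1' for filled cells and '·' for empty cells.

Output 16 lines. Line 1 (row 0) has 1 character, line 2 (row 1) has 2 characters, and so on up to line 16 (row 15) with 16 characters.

r0=0: 1
r1=1: 11
r2=10: 1·1
r3=11: 1111
r4=100: 1···1
r5=101: 11··11
r6=110: 1·1·1·1
r7=111: 11111111
r8=1000: 1·······1
r9=1001: 11······11
r10=1010: 1·1·····1·1
r11=1011: 1111····1111
r12=1100: 1···1···1···1
r13=1101: 11··11··11··11
r14=1110: 1·1·1·1·1·1·1·1
r15=1111: 1111111111111111

Answer: 1
11
1·1
1111
1···1
11··11
1·1·1·1
11111111
1·······1
11······11
1·1·····1·1
1111····1111
1···1···1···1
11··11··11··11
1·1·1·1·1·1·1·1
1111111111111111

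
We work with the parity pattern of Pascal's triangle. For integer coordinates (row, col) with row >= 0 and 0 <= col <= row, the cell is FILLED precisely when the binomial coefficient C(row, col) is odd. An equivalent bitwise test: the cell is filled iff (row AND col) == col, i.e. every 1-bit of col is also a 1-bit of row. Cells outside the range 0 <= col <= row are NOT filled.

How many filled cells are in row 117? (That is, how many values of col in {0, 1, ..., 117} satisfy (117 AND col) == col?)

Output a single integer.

Answer: 32

Derivation:
117 in binary = 1110101
popcount(117) = number of 1-bits in 1110101 = 5
A col c satisfies (117 AND c) == c iff every set bit of c is also set in 117; each of the 5 set bits of 117 can independently be on or off in c.
count = 2^5 = 32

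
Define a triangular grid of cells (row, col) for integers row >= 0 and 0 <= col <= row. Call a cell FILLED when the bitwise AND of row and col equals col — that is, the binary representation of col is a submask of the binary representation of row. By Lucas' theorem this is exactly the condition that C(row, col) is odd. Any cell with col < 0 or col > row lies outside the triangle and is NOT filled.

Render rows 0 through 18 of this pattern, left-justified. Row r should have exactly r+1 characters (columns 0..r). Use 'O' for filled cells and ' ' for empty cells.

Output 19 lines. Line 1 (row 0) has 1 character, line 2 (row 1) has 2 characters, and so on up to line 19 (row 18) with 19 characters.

r0=0: O
r1=1: OO
r2=10: O O
r3=11: OOOO
r4=100: O   O
r5=101: OO  OO
r6=110: O O O O
r7=111: OOOOOOOO
r8=1000: O       O
r9=1001: OO      OO
r10=1010: O O     O O
r11=1011: OOOO    OOOO
r12=1100: O   O   O   O
r13=1101: OO  OO  OO  OO
r14=1110: O O O O O O O O
r15=1111: OOOOOOOOOOOOOOOO
r16=10000: O               O
r17=10001: OO              OO
r18=10010: O O             O O

Answer: O
OO
O O
OOOO
O   O
OO  OO
O O O O
OOOOOOOO
O       O
OO      OO
O O     O O
OOOO    OOOO
O   O   O   O
OO  OO  OO  OO
O O O O O O O O
OOOOOOOOOOOOOOOO
O               O
OO              OO
O O             O O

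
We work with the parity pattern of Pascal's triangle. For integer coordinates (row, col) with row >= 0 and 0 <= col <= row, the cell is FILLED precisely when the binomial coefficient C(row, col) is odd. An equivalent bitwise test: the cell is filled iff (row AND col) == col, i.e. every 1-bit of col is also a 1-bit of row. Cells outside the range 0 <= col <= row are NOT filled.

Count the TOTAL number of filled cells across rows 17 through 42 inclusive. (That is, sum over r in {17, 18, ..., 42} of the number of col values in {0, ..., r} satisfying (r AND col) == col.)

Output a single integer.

Answer: 234

Derivation:
r17=10001 pc2: +4 =4
r18=10010 pc2: +4 =8
r19=10011 pc3: +8 =16
r20=10100 pc2: +4 =20
r21=10101 pc3: +8 =28
r22=10110 pc3: +8 =36
r23=10111 pc4: +16 =52
r24=11000 pc2: +4 =56
r25=11001 pc3: +8 =64
r26=11010 pc3: +8 =72
r27=11011 pc4: +16 =88
r28=11100 pc3: +8 =96
r29=11101 pc4: +16 =112
r30=11110 pc4: +16 =128
r31=11111 pc5: +32 =160
r32=100000 pc1: +2 =162
r33=100001 pc2: +4 =166
r34=100010 pc2: +4 =170
r35=100011 pc3: +8 =178
r36=100100 pc2: +4 =182
r37=100101 pc3: +8 =190
r38=100110 pc3: +8 =198
r39=100111 pc4: +16 =214
r40=101000 pc2: +4 =218
r41=101001 pc3: +8 =226
r42=101010 pc3: +8 =234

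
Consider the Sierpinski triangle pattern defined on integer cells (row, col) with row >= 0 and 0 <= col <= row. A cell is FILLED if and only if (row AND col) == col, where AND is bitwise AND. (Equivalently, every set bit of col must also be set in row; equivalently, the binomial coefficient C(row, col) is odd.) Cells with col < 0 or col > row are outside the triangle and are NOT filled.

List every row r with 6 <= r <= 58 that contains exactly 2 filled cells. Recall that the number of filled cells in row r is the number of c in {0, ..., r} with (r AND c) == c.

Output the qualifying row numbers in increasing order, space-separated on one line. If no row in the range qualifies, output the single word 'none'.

Row r has 2^popcount(r) filled cells, so we need popcount(r) = log2(2) = 1.
Scan r = 6..58 and keep those with exactly 1 one-bits:
r=6=110 popcount=2 -> skip
r=7=111 popcount=3 -> skip
r=8=1000 popcount=1 -> KEEP
r=9=1001 popcount=2 -> skip
r=10=1010 popcount=2 -> skip
r=11=1011 popcount=3 -> skip
r=12=1100 popcount=2 -> skip
r=13=1101 popcount=3 -> skip
r=14=1110 popcount=3 -> skip
r=15=1111 popcount=4 -> skip
r=16=10000 popcount=1 -> KEEP
r=17=10001 popcount=2 -> skip
r=18=10010 popcount=2 -> skip
r=19=10011 popcount=3 -> skip
r=20=10100 popcount=2 -> skip
r=21=10101 popcount=3 -> skip
r=22=10110 popcount=3 -> skip
r=23=10111 popcount=4 -> skip
r=24=11000 popcount=2 -> skip
r=25=11001 popcount=3 -> skip
r=26=11010 popcount=3 -> skip
r=27=11011 popcount=4 -> skip
r=28=11100 popcount=3 -> skip
r=29=11101 popcount=4 -> skip
r=30=11110 popcount=4 -> skip
r=31=11111 popcount=5 -> skip
r=32=100000 popcount=1 -> KEEP
r=33=100001 popcount=2 -> skip
r=34=100010 popcount=2 -> skip
r=35=100011 popcount=3 -> skip
r=36=100100 popcount=2 -> skip
r=37=100101 popcount=3 -> skip
r=38=100110 popcount=3 -> skip
r=39=100111 popcount=4 -> skip
r=40=101000 popcount=2 -> skip
r=41=101001 popcount=3 -> skip
r=42=101010 popcount=3 -> skip
r=43=101011 popcount=4 -> skip
r=44=101100 popcount=3 -> skip
r=45=101101 popcount=4 -> skip
r=46=101110 popcount=4 -> skip
r=47=101111 popcount=5 -> skip
r=48=110000 popcount=2 -> skip
r=49=110001 popcount=3 -> skip
r=50=110010 popcount=3 -> skip
r=51=110011 popcount=4 -> skip
r=52=110100 popcount=3 -> skip
r=53=110101 popcount=4 -> skip
r=54=110110 popcount=4 -> skip
r=55=110111 popcount=5 -> skip
r=56=111000 popcount=3 -> skip
r=57=111001 popcount=4 -> skip
r=58=111010 popcount=4 -> skip
Kept rows: 8 16 32

Answer: 8 16 32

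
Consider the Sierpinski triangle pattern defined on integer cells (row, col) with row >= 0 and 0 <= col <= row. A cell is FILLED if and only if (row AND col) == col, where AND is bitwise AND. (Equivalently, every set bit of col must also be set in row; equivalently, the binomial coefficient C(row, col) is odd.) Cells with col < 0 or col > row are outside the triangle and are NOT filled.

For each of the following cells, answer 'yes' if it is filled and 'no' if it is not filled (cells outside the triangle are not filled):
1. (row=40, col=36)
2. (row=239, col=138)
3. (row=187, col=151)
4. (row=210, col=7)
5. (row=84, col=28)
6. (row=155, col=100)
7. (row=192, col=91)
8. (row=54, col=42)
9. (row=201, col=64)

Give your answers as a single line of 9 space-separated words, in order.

Answer: no yes no no no no no no yes

Derivation:
(40,36): row=0b101000, col=0b100100, row AND col = 0b100000 = 32; 32 != 36 -> empty
(239,138): row=0b11101111, col=0b10001010, row AND col = 0b10001010 = 138; 138 == 138 -> filled
(187,151): row=0b10111011, col=0b10010111, row AND col = 0b10010011 = 147; 147 != 151 -> empty
(210,7): row=0b11010010, col=0b111, row AND col = 0b10 = 2; 2 != 7 -> empty
(84,28): row=0b1010100, col=0b11100, row AND col = 0b10100 = 20; 20 != 28 -> empty
(155,100): row=0b10011011, col=0b1100100, row AND col = 0b0 = 0; 0 != 100 -> empty
(192,91): row=0b11000000, col=0b1011011, row AND col = 0b1000000 = 64; 64 != 91 -> empty
(54,42): row=0b110110, col=0b101010, row AND col = 0b100010 = 34; 34 != 42 -> empty
(201,64): row=0b11001001, col=0b1000000, row AND col = 0b1000000 = 64; 64 == 64 -> filled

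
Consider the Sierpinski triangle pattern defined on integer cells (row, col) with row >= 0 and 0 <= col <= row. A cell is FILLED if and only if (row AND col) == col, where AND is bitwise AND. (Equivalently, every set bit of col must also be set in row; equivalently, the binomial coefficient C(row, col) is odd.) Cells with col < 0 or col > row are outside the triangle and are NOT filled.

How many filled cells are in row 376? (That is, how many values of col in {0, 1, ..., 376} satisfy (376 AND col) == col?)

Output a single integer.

Answer: 32

Derivation:
376 in binary = 101111000
popcount(376) = number of 1-bits in 101111000 = 5
A col c satisfies (376 AND c) == c iff every set bit of c is also set in 376; each of the 5 set bits of 376 can independently be on or off in c.
count = 2^5 = 32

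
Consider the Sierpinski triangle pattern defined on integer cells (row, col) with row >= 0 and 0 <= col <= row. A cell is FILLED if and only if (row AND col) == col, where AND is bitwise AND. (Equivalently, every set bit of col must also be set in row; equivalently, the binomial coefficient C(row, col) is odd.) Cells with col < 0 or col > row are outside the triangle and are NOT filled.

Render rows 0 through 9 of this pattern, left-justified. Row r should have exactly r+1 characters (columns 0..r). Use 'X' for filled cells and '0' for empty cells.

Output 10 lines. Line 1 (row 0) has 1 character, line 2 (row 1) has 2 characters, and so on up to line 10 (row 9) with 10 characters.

Answer: X
XX
X0X
XXXX
X000X
XX00XX
X0X0X0X
XXXXXXXX
X0000000X
XX000000XX

Derivation:
r0=0: X
r1=1: XX
r2=10: X0X
r3=11: XXXX
r4=100: X000X
r5=101: XX00XX
r6=110: X0X0X0X
r7=111: XXXXXXXX
r8=1000: X0000000X
r9=1001: XX000000XX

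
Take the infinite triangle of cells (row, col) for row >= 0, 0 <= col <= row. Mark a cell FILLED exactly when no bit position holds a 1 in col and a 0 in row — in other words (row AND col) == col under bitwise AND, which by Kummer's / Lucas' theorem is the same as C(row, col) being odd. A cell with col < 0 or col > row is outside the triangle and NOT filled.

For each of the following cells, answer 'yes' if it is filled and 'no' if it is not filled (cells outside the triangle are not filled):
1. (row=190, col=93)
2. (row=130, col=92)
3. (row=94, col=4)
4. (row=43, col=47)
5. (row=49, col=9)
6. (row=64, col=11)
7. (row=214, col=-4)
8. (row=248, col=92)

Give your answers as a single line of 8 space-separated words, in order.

(190,93): row=0b10111110, col=0b1011101, row AND col = 0b11100 = 28; 28 != 93 -> empty
(130,92): row=0b10000010, col=0b1011100, row AND col = 0b0 = 0; 0 != 92 -> empty
(94,4): row=0b1011110, col=0b100, row AND col = 0b100 = 4; 4 == 4 -> filled
(43,47): col outside [0, 43] -> not filled
(49,9): row=0b110001, col=0b1001, row AND col = 0b1 = 1; 1 != 9 -> empty
(64,11): row=0b1000000, col=0b1011, row AND col = 0b0 = 0; 0 != 11 -> empty
(214,-4): col outside [0, 214] -> not filled
(248,92): row=0b11111000, col=0b1011100, row AND col = 0b1011000 = 88; 88 != 92 -> empty

Answer: no no yes no no no no no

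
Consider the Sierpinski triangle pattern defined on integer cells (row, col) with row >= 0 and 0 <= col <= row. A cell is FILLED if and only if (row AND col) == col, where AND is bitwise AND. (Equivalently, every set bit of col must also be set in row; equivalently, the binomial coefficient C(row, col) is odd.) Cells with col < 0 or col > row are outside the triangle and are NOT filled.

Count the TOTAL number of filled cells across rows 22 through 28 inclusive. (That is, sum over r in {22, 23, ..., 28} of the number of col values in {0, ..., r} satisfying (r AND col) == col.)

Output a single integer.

r22=10110 pc3: +8 =8
r23=10111 pc4: +16 =24
r24=11000 pc2: +4 =28
r25=11001 pc3: +8 =36
r26=11010 pc3: +8 =44
r27=11011 pc4: +16 =60
r28=11100 pc3: +8 =68

Answer: 68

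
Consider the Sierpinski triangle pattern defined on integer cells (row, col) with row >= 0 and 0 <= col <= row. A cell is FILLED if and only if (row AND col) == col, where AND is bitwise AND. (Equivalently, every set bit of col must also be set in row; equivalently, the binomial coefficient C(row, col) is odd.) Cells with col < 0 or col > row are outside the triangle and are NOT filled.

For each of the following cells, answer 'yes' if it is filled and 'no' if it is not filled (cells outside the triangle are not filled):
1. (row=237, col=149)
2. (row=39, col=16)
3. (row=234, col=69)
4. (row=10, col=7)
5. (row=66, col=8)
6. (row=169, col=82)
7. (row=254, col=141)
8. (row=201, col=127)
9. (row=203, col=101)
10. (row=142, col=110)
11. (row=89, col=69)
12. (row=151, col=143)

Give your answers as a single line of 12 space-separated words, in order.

(237,149): row=0b11101101, col=0b10010101, row AND col = 0b10000101 = 133; 133 != 149 -> empty
(39,16): row=0b100111, col=0b10000, row AND col = 0b0 = 0; 0 != 16 -> empty
(234,69): row=0b11101010, col=0b1000101, row AND col = 0b1000000 = 64; 64 != 69 -> empty
(10,7): row=0b1010, col=0b111, row AND col = 0b10 = 2; 2 != 7 -> empty
(66,8): row=0b1000010, col=0b1000, row AND col = 0b0 = 0; 0 != 8 -> empty
(169,82): row=0b10101001, col=0b1010010, row AND col = 0b0 = 0; 0 != 82 -> empty
(254,141): row=0b11111110, col=0b10001101, row AND col = 0b10001100 = 140; 140 != 141 -> empty
(201,127): row=0b11001001, col=0b1111111, row AND col = 0b1001001 = 73; 73 != 127 -> empty
(203,101): row=0b11001011, col=0b1100101, row AND col = 0b1000001 = 65; 65 != 101 -> empty
(142,110): row=0b10001110, col=0b1101110, row AND col = 0b1110 = 14; 14 != 110 -> empty
(89,69): row=0b1011001, col=0b1000101, row AND col = 0b1000001 = 65; 65 != 69 -> empty
(151,143): row=0b10010111, col=0b10001111, row AND col = 0b10000111 = 135; 135 != 143 -> empty

Answer: no no no no no no no no no no no no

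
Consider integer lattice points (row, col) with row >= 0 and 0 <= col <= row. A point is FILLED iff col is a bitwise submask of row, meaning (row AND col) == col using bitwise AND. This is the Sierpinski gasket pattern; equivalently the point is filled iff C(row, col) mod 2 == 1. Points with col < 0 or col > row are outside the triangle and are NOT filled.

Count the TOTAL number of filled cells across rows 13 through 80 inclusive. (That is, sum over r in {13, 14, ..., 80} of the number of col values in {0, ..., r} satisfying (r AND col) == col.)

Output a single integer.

r13=1101 pc3: +8 =8
r14=1110 pc3: +8 =16
r15=1111 pc4: +16 =32
r16=10000 pc1: +2 =34
r17=10001 pc2: +4 =38
r18=10010 pc2: +4 =42
r19=10011 pc3: +8 =50
r20=10100 pc2: +4 =54
r21=10101 pc3: +8 =62
r22=10110 pc3: +8 =70
r23=10111 pc4: +16 =86
r24=11000 pc2: +4 =90
r25=11001 pc3: +8 =98
r26=11010 pc3: +8 =106
r27=11011 pc4: +16 =122
r28=11100 pc3: +8 =130
r29=11101 pc4: +16 =146
r30=11110 pc4: +16 =162
r31=11111 pc5: +32 =194
r32=100000 pc1: +2 =196
r33=100001 pc2: +4 =200
r34=100010 pc2: +4 =204
r35=100011 pc3: +8 =212
r36=100100 pc2: +4 =216
r37=100101 pc3: +8 =224
r38=100110 pc3: +8 =232
r39=100111 pc4: +16 =248
r40=101000 pc2: +4 =252
r41=101001 pc3: +8 =260
r42=101010 pc3: +8 =268
r43=101011 pc4: +16 =284
r44=101100 pc3: +8 =292
r45=101101 pc4: +16 =308
r46=101110 pc4: +16 =324
r47=101111 pc5: +32 =356
r48=110000 pc2: +4 =360
r49=110001 pc3: +8 =368
r50=110010 pc3: +8 =376
r51=110011 pc4: +16 =392
r52=110100 pc3: +8 =400
r53=110101 pc4: +16 =416
r54=110110 pc4: +16 =432
r55=110111 pc5: +32 =464
r56=111000 pc3: +8 =472
r57=111001 pc4: +16 =488
r58=111010 pc4: +16 =504
r59=111011 pc5: +32 =536
r60=111100 pc4: +16 =552
r61=111101 pc5: +32 =584
r62=111110 pc5: +32 =616
r63=111111 pc6: +64 =680
r64=1000000 pc1: +2 =682
r65=1000001 pc2: +4 =686
r66=1000010 pc2: +4 =690
r67=1000011 pc3: +8 =698
r68=1000100 pc2: +4 =702
r69=1000101 pc3: +8 =710
r70=1000110 pc3: +8 =718
r71=1000111 pc4: +16 =734
r72=1001000 pc2: +4 =738
r73=1001001 pc3: +8 =746
r74=1001010 pc3: +8 =754
r75=1001011 pc4: +16 =770
r76=1001100 pc3: +8 =778
r77=1001101 pc4: +16 =794
r78=1001110 pc4: +16 =810
r79=1001111 pc5: +32 =842
r80=1010000 pc2: +4 =846

Answer: 846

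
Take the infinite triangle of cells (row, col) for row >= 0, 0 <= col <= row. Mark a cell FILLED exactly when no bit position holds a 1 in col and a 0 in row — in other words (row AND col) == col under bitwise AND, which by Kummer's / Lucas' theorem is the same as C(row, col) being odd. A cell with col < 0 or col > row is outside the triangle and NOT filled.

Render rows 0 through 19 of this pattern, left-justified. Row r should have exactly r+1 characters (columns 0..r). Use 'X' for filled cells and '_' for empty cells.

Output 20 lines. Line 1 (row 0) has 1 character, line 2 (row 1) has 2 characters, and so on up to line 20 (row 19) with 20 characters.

Answer: X
XX
X_X
XXXX
X___X
XX__XX
X_X_X_X
XXXXXXXX
X_______X
XX______XX
X_X_____X_X
XXXX____XXXX
X___X___X___X
XX__XX__XX__XX
X_X_X_X_X_X_X_X
XXXXXXXXXXXXXXXX
X_______________X
XX______________XX
X_X_____________X_X
XXXX____________XXXX

Derivation:
r0=0: X
r1=1: XX
r2=10: X_X
r3=11: XXXX
r4=100: X___X
r5=101: XX__XX
r6=110: X_X_X_X
r7=111: XXXXXXXX
r8=1000: X_______X
r9=1001: XX______XX
r10=1010: X_X_____X_X
r11=1011: XXXX____XXXX
r12=1100: X___X___X___X
r13=1101: XX__XX__XX__XX
r14=1110: X_X_X_X_X_X_X_X
r15=1111: XXXXXXXXXXXXXXXX
r16=10000: X_______________X
r17=10001: XX______________XX
r18=10010: X_X_____________X_X
r19=10011: XXXX____________XXXX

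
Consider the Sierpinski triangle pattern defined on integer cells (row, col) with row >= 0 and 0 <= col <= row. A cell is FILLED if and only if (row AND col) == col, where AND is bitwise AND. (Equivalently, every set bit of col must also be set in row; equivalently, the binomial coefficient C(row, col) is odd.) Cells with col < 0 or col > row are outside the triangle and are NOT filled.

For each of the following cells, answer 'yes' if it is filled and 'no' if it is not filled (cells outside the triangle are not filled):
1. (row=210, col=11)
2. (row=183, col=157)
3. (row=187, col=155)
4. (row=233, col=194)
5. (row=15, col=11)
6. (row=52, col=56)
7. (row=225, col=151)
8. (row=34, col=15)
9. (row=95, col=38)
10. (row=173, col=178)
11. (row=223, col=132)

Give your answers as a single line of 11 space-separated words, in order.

(210,11): row=0b11010010, col=0b1011, row AND col = 0b10 = 2; 2 != 11 -> empty
(183,157): row=0b10110111, col=0b10011101, row AND col = 0b10010101 = 149; 149 != 157 -> empty
(187,155): row=0b10111011, col=0b10011011, row AND col = 0b10011011 = 155; 155 == 155 -> filled
(233,194): row=0b11101001, col=0b11000010, row AND col = 0b11000000 = 192; 192 != 194 -> empty
(15,11): row=0b1111, col=0b1011, row AND col = 0b1011 = 11; 11 == 11 -> filled
(52,56): col outside [0, 52] -> not filled
(225,151): row=0b11100001, col=0b10010111, row AND col = 0b10000001 = 129; 129 != 151 -> empty
(34,15): row=0b100010, col=0b1111, row AND col = 0b10 = 2; 2 != 15 -> empty
(95,38): row=0b1011111, col=0b100110, row AND col = 0b110 = 6; 6 != 38 -> empty
(173,178): col outside [0, 173] -> not filled
(223,132): row=0b11011111, col=0b10000100, row AND col = 0b10000100 = 132; 132 == 132 -> filled

Answer: no no yes no yes no no no no no yes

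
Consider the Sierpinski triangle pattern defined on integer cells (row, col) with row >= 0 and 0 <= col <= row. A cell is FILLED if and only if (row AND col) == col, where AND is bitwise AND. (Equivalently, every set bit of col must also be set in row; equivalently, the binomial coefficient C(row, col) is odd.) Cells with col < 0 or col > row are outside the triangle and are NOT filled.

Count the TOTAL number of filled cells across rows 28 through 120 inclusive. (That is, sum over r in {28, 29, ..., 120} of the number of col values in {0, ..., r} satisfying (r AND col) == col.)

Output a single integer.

r28=11100 pc3: +8 =8
r29=11101 pc4: +16 =24
r30=11110 pc4: +16 =40
r31=11111 pc5: +32 =72
r32=100000 pc1: +2 =74
r33=100001 pc2: +4 =78
r34=100010 pc2: +4 =82
r35=100011 pc3: +8 =90
r36=100100 pc2: +4 =94
r37=100101 pc3: +8 =102
r38=100110 pc3: +8 =110
r39=100111 pc4: +16 =126
r40=101000 pc2: +4 =130
r41=101001 pc3: +8 =138
r42=101010 pc3: +8 =146
r43=101011 pc4: +16 =162
r44=101100 pc3: +8 =170
r45=101101 pc4: +16 =186
r46=101110 pc4: +16 =202
r47=101111 pc5: +32 =234
r48=110000 pc2: +4 =238
r49=110001 pc3: +8 =246
r50=110010 pc3: +8 =254
r51=110011 pc4: +16 =270
r52=110100 pc3: +8 =278
r53=110101 pc4: +16 =294
r54=110110 pc4: +16 =310
r55=110111 pc5: +32 =342
r56=111000 pc3: +8 =350
r57=111001 pc4: +16 =366
r58=111010 pc4: +16 =382
r59=111011 pc5: +32 =414
r60=111100 pc4: +16 =430
r61=111101 pc5: +32 =462
r62=111110 pc5: +32 =494
r63=111111 pc6: +64 =558
r64=1000000 pc1: +2 =560
r65=1000001 pc2: +4 =564
r66=1000010 pc2: +4 =568
r67=1000011 pc3: +8 =576
r68=1000100 pc2: +4 =580
r69=1000101 pc3: +8 =588
r70=1000110 pc3: +8 =596
r71=1000111 pc4: +16 =612
r72=1001000 pc2: +4 =616
r73=1001001 pc3: +8 =624
r74=1001010 pc3: +8 =632
r75=1001011 pc4: +16 =648
r76=1001100 pc3: +8 =656
r77=1001101 pc4: +16 =672
r78=1001110 pc4: +16 =688
r79=1001111 pc5: +32 =720
r80=1010000 pc2: +4 =724
r81=1010001 pc3: +8 =732
r82=1010010 pc3: +8 =740
r83=1010011 pc4: +16 =756
r84=1010100 pc3: +8 =764
r85=1010101 pc4: +16 =780
r86=1010110 pc4: +16 =796
r87=1010111 pc5: +32 =828
r88=1011000 pc3: +8 =836
r89=1011001 pc4: +16 =852
r90=1011010 pc4: +16 =868
r91=1011011 pc5: +32 =900
r92=1011100 pc4: +16 =916
r93=1011101 pc5: +32 =948
r94=1011110 pc5: +32 =980
r95=1011111 pc6: +64 =1044
r96=1100000 pc2: +4 =1048
r97=1100001 pc3: +8 =1056
r98=1100010 pc3: +8 =1064
r99=1100011 pc4: +16 =1080
r100=1100100 pc3: +8 =1088
r101=1100101 pc4: +16 =1104
r102=1100110 pc4: +16 =1120
r103=1100111 pc5: +32 =1152
r104=1101000 pc3: +8 =1160
r105=1101001 pc4: +16 =1176
r106=1101010 pc4: +16 =1192
r107=1101011 pc5: +32 =1224
r108=1101100 pc4: +16 =1240
r109=1101101 pc5: +32 =1272
r110=1101110 pc5: +32 =1304
r111=1101111 pc6: +64 =1368
r112=1110000 pc3: +8 =1376
r113=1110001 pc4: +16 =1392
r114=1110010 pc4: +16 =1408
r115=1110011 pc5: +32 =1440
r116=1110100 pc4: +16 =1456
r117=1110101 pc5: +32 =1488
r118=1110110 pc5: +32 =1520
r119=1110111 pc6: +64 =1584
r120=1111000 pc4: +16 =1600

Answer: 1600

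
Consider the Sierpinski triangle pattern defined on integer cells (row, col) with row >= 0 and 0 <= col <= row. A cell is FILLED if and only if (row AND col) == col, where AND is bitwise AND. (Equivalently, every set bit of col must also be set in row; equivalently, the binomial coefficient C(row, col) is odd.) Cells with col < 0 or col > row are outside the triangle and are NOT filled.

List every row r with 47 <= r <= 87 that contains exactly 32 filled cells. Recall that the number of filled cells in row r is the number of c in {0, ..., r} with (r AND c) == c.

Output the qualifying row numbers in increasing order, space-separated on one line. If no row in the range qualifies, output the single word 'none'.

Answer: 47 55 59 61 62 79 87

Derivation:
Row r has 2^popcount(r) filled cells, so we need popcount(r) = log2(32) = 5.
Scan r = 47..87 and keep those with exactly 5 one-bits:
r=47=101111 popcount=5 -> KEEP
r=48=110000 popcount=2 -> skip
r=49=110001 popcount=3 -> skip
r=50=110010 popcount=3 -> skip
r=51=110011 popcount=4 -> skip
r=52=110100 popcount=3 -> skip
r=53=110101 popcount=4 -> skip
r=54=110110 popcount=4 -> skip
r=55=110111 popcount=5 -> KEEP
r=56=111000 popcount=3 -> skip
r=57=111001 popcount=4 -> skip
r=58=111010 popcount=4 -> skip
r=59=111011 popcount=5 -> KEEP
r=60=111100 popcount=4 -> skip
r=61=111101 popcount=5 -> KEEP
r=62=111110 popcount=5 -> KEEP
r=63=111111 popcount=6 -> skip
r=64=1000000 popcount=1 -> skip
r=65=1000001 popcount=2 -> skip
r=66=1000010 popcount=2 -> skip
r=67=1000011 popcount=3 -> skip
r=68=1000100 popcount=2 -> skip
r=69=1000101 popcount=3 -> skip
r=70=1000110 popcount=3 -> skip
r=71=1000111 popcount=4 -> skip
r=72=1001000 popcount=2 -> skip
r=73=1001001 popcount=3 -> skip
r=74=1001010 popcount=3 -> skip
r=75=1001011 popcount=4 -> skip
r=76=1001100 popcount=3 -> skip
r=77=1001101 popcount=4 -> skip
r=78=1001110 popcount=4 -> skip
r=79=1001111 popcount=5 -> KEEP
r=80=1010000 popcount=2 -> skip
r=81=1010001 popcount=3 -> skip
r=82=1010010 popcount=3 -> skip
r=83=1010011 popcount=4 -> skip
r=84=1010100 popcount=3 -> skip
r=85=1010101 popcount=4 -> skip
r=86=1010110 popcount=4 -> skip
r=87=1010111 popcount=5 -> KEEP
Kept rows: 47 55 59 61 62 79 87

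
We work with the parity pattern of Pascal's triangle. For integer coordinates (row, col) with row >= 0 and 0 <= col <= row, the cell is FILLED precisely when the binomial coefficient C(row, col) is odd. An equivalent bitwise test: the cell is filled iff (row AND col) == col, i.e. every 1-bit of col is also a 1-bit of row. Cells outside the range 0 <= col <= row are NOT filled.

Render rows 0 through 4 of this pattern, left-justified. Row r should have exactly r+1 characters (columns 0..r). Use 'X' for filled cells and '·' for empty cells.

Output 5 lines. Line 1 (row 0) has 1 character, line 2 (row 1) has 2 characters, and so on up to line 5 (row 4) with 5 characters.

r0=0: X
r1=1: XX
r2=10: X·X
r3=11: XXXX
r4=100: X···X

Answer: X
XX
X·X
XXXX
X···X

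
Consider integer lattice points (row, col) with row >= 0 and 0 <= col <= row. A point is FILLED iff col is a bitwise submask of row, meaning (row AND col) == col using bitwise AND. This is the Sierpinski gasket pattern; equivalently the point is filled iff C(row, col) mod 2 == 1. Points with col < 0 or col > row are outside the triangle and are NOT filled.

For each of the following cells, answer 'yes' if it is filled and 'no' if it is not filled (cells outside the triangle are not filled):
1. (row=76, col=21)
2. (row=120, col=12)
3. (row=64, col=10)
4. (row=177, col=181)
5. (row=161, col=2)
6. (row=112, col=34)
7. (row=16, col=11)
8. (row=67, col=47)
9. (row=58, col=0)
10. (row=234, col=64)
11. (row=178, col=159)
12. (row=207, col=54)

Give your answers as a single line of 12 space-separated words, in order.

(76,21): row=0b1001100, col=0b10101, row AND col = 0b100 = 4; 4 != 21 -> empty
(120,12): row=0b1111000, col=0b1100, row AND col = 0b1000 = 8; 8 != 12 -> empty
(64,10): row=0b1000000, col=0b1010, row AND col = 0b0 = 0; 0 != 10 -> empty
(177,181): col outside [0, 177] -> not filled
(161,2): row=0b10100001, col=0b10, row AND col = 0b0 = 0; 0 != 2 -> empty
(112,34): row=0b1110000, col=0b100010, row AND col = 0b100000 = 32; 32 != 34 -> empty
(16,11): row=0b10000, col=0b1011, row AND col = 0b0 = 0; 0 != 11 -> empty
(67,47): row=0b1000011, col=0b101111, row AND col = 0b11 = 3; 3 != 47 -> empty
(58,0): row=0b111010, col=0b0, row AND col = 0b0 = 0; 0 == 0 -> filled
(234,64): row=0b11101010, col=0b1000000, row AND col = 0b1000000 = 64; 64 == 64 -> filled
(178,159): row=0b10110010, col=0b10011111, row AND col = 0b10010010 = 146; 146 != 159 -> empty
(207,54): row=0b11001111, col=0b110110, row AND col = 0b110 = 6; 6 != 54 -> empty

Answer: no no no no no no no no yes yes no no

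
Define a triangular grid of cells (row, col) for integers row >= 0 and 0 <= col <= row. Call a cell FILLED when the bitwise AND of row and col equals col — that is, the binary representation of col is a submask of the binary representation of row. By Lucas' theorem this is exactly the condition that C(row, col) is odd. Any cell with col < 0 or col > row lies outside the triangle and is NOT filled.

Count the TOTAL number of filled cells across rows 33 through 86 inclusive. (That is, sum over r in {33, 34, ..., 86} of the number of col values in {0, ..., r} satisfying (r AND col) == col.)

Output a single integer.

r33=100001 pc2: +4 =4
r34=100010 pc2: +4 =8
r35=100011 pc3: +8 =16
r36=100100 pc2: +4 =20
r37=100101 pc3: +8 =28
r38=100110 pc3: +8 =36
r39=100111 pc4: +16 =52
r40=101000 pc2: +4 =56
r41=101001 pc3: +8 =64
r42=101010 pc3: +8 =72
r43=101011 pc4: +16 =88
r44=101100 pc3: +8 =96
r45=101101 pc4: +16 =112
r46=101110 pc4: +16 =128
r47=101111 pc5: +32 =160
r48=110000 pc2: +4 =164
r49=110001 pc3: +8 =172
r50=110010 pc3: +8 =180
r51=110011 pc4: +16 =196
r52=110100 pc3: +8 =204
r53=110101 pc4: +16 =220
r54=110110 pc4: +16 =236
r55=110111 pc5: +32 =268
r56=111000 pc3: +8 =276
r57=111001 pc4: +16 =292
r58=111010 pc4: +16 =308
r59=111011 pc5: +32 =340
r60=111100 pc4: +16 =356
r61=111101 pc5: +32 =388
r62=111110 pc5: +32 =420
r63=111111 pc6: +64 =484
r64=1000000 pc1: +2 =486
r65=1000001 pc2: +4 =490
r66=1000010 pc2: +4 =494
r67=1000011 pc3: +8 =502
r68=1000100 pc2: +4 =506
r69=1000101 pc3: +8 =514
r70=1000110 pc3: +8 =522
r71=1000111 pc4: +16 =538
r72=1001000 pc2: +4 =542
r73=1001001 pc3: +8 =550
r74=1001010 pc3: +8 =558
r75=1001011 pc4: +16 =574
r76=1001100 pc3: +8 =582
r77=1001101 pc4: +16 =598
r78=1001110 pc4: +16 =614
r79=1001111 pc5: +32 =646
r80=1010000 pc2: +4 =650
r81=1010001 pc3: +8 =658
r82=1010010 pc3: +8 =666
r83=1010011 pc4: +16 =682
r84=1010100 pc3: +8 =690
r85=1010101 pc4: +16 =706
r86=1010110 pc4: +16 =722

Answer: 722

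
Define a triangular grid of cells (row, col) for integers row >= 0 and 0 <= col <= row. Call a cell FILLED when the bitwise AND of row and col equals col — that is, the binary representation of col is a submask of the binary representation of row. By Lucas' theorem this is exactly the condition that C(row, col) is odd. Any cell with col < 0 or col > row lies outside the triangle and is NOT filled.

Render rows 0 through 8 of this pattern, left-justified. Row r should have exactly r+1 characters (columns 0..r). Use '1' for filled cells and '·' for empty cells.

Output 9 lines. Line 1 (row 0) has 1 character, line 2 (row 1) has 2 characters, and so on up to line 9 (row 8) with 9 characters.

r0=0: 1
r1=1: 11
r2=10: 1·1
r3=11: 1111
r4=100: 1···1
r5=101: 11··11
r6=110: 1·1·1·1
r7=111: 11111111
r8=1000: 1·······1

Answer: 1
11
1·1
1111
1···1
11··11
1·1·1·1
11111111
1·······1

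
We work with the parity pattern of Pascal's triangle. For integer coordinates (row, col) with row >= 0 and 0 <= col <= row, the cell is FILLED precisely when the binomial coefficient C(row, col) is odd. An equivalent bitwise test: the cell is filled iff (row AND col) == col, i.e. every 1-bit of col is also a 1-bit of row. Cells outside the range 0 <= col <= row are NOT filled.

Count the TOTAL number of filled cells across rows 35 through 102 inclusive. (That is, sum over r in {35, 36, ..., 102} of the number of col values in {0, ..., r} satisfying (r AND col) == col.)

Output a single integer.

r35=100011 pc3: +8 =8
r36=100100 pc2: +4 =12
r37=100101 pc3: +8 =20
r38=100110 pc3: +8 =28
r39=100111 pc4: +16 =44
r40=101000 pc2: +4 =48
r41=101001 pc3: +8 =56
r42=101010 pc3: +8 =64
r43=101011 pc4: +16 =80
r44=101100 pc3: +8 =88
r45=101101 pc4: +16 =104
r46=101110 pc4: +16 =120
r47=101111 pc5: +32 =152
r48=110000 pc2: +4 =156
r49=110001 pc3: +8 =164
r50=110010 pc3: +8 =172
r51=110011 pc4: +16 =188
r52=110100 pc3: +8 =196
r53=110101 pc4: +16 =212
r54=110110 pc4: +16 =228
r55=110111 pc5: +32 =260
r56=111000 pc3: +8 =268
r57=111001 pc4: +16 =284
r58=111010 pc4: +16 =300
r59=111011 pc5: +32 =332
r60=111100 pc4: +16 =348
r61=111101 pc5: +32 =380
r62=111110 pc5: +32 =412
r63=111111 pc6: +64 =476
r64=1000000 pc1: +2 =478
r65=1000001 pc2: +4 =482
r66=1000010 pc2: +4 =486
r67=1000011 pc3: +8 =494
r68=1000100 pc2: +4 =498
r69=1000101 pc3: +8 =506
r70=1000110 pc3: +8 =514
r71=1000111 pc4: +16 =530
r72=1001000 pc2: +4 =534
r73=1001001 pc3: +8 =542
r74=1001010 pc3: +8 =550
r75=1001011 pc4: +16 =566
r76=1001100 pc3: +8 =574
r77=1001101 pc4: +16 =590
r78=1001110 pc4: +16 =606
r79=1001111 pc5: +32 =638
r80=1010000 pc2: +4 =642
r81=1010001 pc3: +8 =650
r82=1010010 pc3: +8 =658
r83=1010011 pc4: +16 =674
r84=1010100 pc3: +8 =682
r85=1010101 pc4: +16 =698
r86=1010110 pc4: +16 =714
r87=1010111 pc5: +32 =746
r88=1011000 pc3: +8 =754
r89=1011001 pc4: +16 =770
r90=1011010 pc4: +16 =786
r91=1011011 pc5: +32 =818
r92=1011100 pc4: +16 =834
r93=1011101 pc5: +32 =866
r94=1011110 pc5: +32 =898
r95=1011111 pc6: +64 =962
r96=1100000 pc2: +4 =966
r97=1100001 pc3: +8 =974
r98=1100010 pc3: +8 =982
r99=1100011 pc4: +16 =998
r100=1100100 pc3: +8 =1006
r101=1100101 pc4: +16 =1022
r102=1100110 pc4: +16 =1038

Answer: 1038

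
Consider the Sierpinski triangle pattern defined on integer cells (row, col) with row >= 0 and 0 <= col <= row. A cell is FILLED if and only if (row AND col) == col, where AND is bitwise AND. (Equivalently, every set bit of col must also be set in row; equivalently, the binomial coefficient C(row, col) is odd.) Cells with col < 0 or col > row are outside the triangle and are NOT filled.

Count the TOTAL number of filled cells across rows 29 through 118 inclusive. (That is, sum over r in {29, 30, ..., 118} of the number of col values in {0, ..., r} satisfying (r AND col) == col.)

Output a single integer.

Answer: 1512

Derivation:
r29=11101 pc4: +16 =16
r30=11110 pc4: +16 =32
r31=11111 pc5: +32 =64
r32=100000 pc1: +2 =66
r33=100001 pc2: +4 =70
r34=100010 pc2: +4 =74
r35=100011 pc3: +8 =82
r36=100100 pc2: +4 =86
r37=100101 pc3: +8 =94
r38=100110 pc3: +8 =102
r39=100111 pc4: +16 =118
r40=101000 pc2: +4 =122
r41=101001 pc3: +8 =130
r42=101010 pc3: +8 =138
r43=101011 pc4: +16 =154
r44=101100 pc3: +8 =162
r45=101101 pc4: +16 =178
r46=101110 pc4: +16 =194
r47=101111 pc5: +32 =226
r48=110000 pc2: +4 =230
r49=110001 pc3: +8 =238
r50=110010 pc3: +8 =246
r51=110011 pc4: +16 =262
r52=110100 pc3: +8 =270
r53=110101 pc4: +16 =286
r54=110110 pc4: +16 =302
r55=110111 pc5: +32 =334
r56=111000 pc3: +8 =342
r57=111001 pc4: +16 =358
r58=111010 pc4: +16 =374
r59=111011 pc5: +32 =406
r60=111100 pc4: +16 =422
r61=111101 pc5: +32 =454
r62=111110 pc5: +32 =486
r63=111111 pc6: +64 =550
r64=1000000 pc1: +2 =552
r65=1000001 pc2: +4 =556
r66=1000010 pc2: +4 =560
r67=1000011 pc3: +8 =568
r68=1000100 pc2: +4 =572
r69=1000101 pc3: +8 =580
r70=1000110 pc3: +8 =588
r71=1000111 pc4: +16 =604
r72=1001000 pc2: +4 =608
r73=1001001 pc3: +8 =616
r74=1001010 pc3: +8 =624
r75=1001011 pc4: +16 =640
r76=1001100 pc3: +8 =648
r77=1001101 pc4: +16 =664
r78=1001110 pc4: +16 =680
r79=1001111 pc5: +32 =712
r80=1010000 pc2: +4 =716
r81=1010001 pc3: +8 =724
r82=1010010 pc3: +8 =732
r83=1010011 pc4: +16 =748
r84=1010100 pc3: +8 =756
r85=1010101 pc4: +16 =772
r86=1010110 pc4: +16 =788
r87=1010111 pc5: +32 =820
r88=1011000 pc3: +8 =828
r89=1011001 pc4: +16 =844
r90=1011010 pc4: +16 =860
r91=1011011 pc5: +32 =892
r92=1011100 pc4: +16 =908
r93=1011101 pc5: +32 =940
r94=1011110 pc5: +32 =972
r95=1011111 pc6: +64 =1036
r96=1100000 pc2: +4 =1040
r97=1100001 pc3: +8 =1048
r98=1100010 pc3: +8 =1056
r99=1100011 pc4: +16 =1072
r100=1100100 pc3: +8 =1080
r101=1100101 pc4: +16 =1096
r102=1100110 pc4: +16 =1112
r103=1100111 pc5: +32 =1144
r104=1101000 pc3: +8 =1152
r105=1101001 pc4: +16 =1168
r106=1101010 pc4: +16 =1184
r107=1101011 pc5: +32 =1216
r108=1101100 pc4: +16 =1232
r109=1101101 pc5: +32 =1264
r110=1101110 pc5: +32 =1296
r111=1101111 pc6: +64 =1360
r112=1110000 pc3: +8 =1368
r113=1110001 pc4: +16 =1384
r114=1110010 pc4: +16 =1400
r115=1110011 pc5: +32 =1432
r116=1110100 pc4: +16 =1448
r117=1110101 pc5: +32 =1480
r118=1110110 pc5: +32 =1512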